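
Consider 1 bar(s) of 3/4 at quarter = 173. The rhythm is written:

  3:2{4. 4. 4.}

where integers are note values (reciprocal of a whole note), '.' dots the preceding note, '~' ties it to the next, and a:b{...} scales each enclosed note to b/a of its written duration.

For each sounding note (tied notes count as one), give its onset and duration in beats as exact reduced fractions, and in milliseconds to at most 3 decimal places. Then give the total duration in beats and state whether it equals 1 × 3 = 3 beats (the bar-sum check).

1) 0.0ms=0b +346.821ms=1b
2) 346.821ms=1b +346.821ms=1b
3) 693.642ms=2b +346.821ms=1b
Σ=3b of 3 (173bpm 3/4) — PASS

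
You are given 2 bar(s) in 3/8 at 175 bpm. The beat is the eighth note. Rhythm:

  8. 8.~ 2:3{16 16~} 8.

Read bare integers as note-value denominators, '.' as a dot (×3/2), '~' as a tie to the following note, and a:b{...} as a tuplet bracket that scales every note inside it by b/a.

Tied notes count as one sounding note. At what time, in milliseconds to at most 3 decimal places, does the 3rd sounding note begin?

note 3 onset = 15/4b = 1285.714ms

1. 0.0ms @ 0 + 514.286ms (3/2)
2. 514.286ms @ 3/2 + 771.429ms (9/4)
3. 1285.714ms @ 15/4 + 771.429ms (9/4)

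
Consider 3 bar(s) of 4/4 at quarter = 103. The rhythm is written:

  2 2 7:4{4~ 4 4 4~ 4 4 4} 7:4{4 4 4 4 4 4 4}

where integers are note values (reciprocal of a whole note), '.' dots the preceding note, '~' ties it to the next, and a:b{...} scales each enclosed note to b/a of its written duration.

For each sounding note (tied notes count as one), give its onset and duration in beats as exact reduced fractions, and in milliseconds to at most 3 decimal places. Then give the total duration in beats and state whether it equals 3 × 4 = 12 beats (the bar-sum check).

1) 0.0ms=0b +1165.049ms=2b
2) 1165.049ms=2b +1165.049ms=2b
3) 2330.097ms=4b +665.742ms=8/7b
4) 2995.839ms=36/7b +332.871ms=4/7b
5) 3328.71ms=40/7b +665.742ms=8/7b
6) 3994.452ms=48/7b +332.871ms=4/7b
7) 4327.323ms=52/7b +332.871ms=4/7b
8) 4660.194ms=8b +332.871ms=4/7b
9) 4993.065ms=60/7b +332.871ms=4/7b
10) 5325.936ms=64/7b +332.871ms=4/7b
11) 5658.807ms=68/7b +332.871ms=4/7b
12) 5991.678ms=72/7b +332.871ms=4/7b
13) 6324.549ms=76/7b +332.871ms=4/7b
14) 6657.42ms=80/7b +332.871ms=4/7b
Σ=12b of 12 (103bpm 4/4) — PASS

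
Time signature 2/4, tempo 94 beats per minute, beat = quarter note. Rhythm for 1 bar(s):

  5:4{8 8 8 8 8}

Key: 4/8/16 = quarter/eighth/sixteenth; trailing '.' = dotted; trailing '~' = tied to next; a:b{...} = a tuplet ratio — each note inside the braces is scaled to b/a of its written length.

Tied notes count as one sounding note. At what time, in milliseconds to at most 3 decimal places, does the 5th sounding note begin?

1. 0.0ms @ 0 + 255.319ms (2/5)
2. 255.319ms @ 2/5 + 255.319ms (2/5)
3. 510.638ms @ 4/5 + 255.319ms (2/5)
4. 765.957ms @ 6/5 + 255.319ms (2/5)
5. 1021.277ms @ 8/5 + 255.319ms (2/5)

note 5 onset = 8/5b = 1021.277ms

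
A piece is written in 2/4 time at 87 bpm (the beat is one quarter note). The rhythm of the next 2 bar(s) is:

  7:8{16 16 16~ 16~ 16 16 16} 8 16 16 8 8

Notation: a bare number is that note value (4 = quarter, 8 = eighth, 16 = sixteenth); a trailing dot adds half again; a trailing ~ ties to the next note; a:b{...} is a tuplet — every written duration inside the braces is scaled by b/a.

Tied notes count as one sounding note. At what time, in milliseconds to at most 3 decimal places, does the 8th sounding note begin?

note 8 onset = 11/4b = 1896.552ms

1. 0.0ms @ 0 + 197.044ms (2/7)
2. 197.044ms @ 2/7 + 197.044ms (2/7)
3. 394.089ms @ 4/7 + 591.133ms (6/7)
4. 985.222ms @ 10/7 + 197.044ms (2/7)
5. 1182.266ms @ 12/7 + 197.044ms (2/7)
6. 1379.31ms @ 2 + 344.828ms (1/2)
7. 1724.138ms @ 5/2 + 172.414ms (1/4)
8. 1896.552ms @ 11/4 + 172.414ms (1/4)
9. 2068.966ms @ 3 + 344.828ms (1/2)
10. 2413.793ms @ 7/2 + 344.828ms (1/2)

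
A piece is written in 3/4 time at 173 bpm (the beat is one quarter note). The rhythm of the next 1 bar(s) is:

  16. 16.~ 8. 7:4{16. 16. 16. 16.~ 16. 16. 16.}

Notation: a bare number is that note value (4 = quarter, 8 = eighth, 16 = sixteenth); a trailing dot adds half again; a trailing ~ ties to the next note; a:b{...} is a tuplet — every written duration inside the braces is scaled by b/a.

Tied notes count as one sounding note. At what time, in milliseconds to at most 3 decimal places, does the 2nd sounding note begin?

1. 0.0ms @ 0 + 130.058ms (3/8)
2. 130.058ms @ 3/8 + 390.173ms (9/8)
3. 520.231ms @ 3/2 + 74.319ms (3/14)
4. 594.55ms @ 12/7 + 74.319ms (3/14)
5. 668.869ms @ 27/14 + 74.319ms (3/14)
6. 743.187ms @ 15/7 + 148.637ms (3/7)
7. 891.825ms @ 18/7 + 74.319ms (3/14)
8. 966.144ms @ 39/14 + 74.319ms (3/14)

note 2 onset = 3/8b = 130.058ms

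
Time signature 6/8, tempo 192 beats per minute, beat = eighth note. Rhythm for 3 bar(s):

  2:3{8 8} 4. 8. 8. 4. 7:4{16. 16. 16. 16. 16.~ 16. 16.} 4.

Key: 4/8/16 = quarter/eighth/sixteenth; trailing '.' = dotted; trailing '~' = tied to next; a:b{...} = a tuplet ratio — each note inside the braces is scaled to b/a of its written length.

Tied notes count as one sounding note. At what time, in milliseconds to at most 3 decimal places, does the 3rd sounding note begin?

1. 0.0ms @ 0 + 468.75ms (3/2)
2. 468.75ms @ 3/2 + 468.75ms (3/2)
3. 937.5ms @ 3 + 937.5ms (3)
4. 1875.0ms @ 6 + 468.75ms (3/2)
5. 2343.75ms @ 15/2 + 468.75ms (3/2)
6. 2812.5ms @ 9 + 937.5ms (3)
7. 3750.0ms @ 12 + 133.929ms (3/7)
8. 3883.929ms @ 87/7 + 133.929ms (3/7)
9. 4017.857ms @ 90/7 + 133.929ms (3/7)
10. 4151.786ms @ 93/7 + 133.929ms (3/7)
11. 4285.714ms @ 96/7 + 267.857ms (6/7)
12. 4553.571ms @ 102/7 + 133.929ms (3/7)
13. 4687.5ms @ 15 + 937.5ms (3)

note 3 onset = 3b = 937.5ms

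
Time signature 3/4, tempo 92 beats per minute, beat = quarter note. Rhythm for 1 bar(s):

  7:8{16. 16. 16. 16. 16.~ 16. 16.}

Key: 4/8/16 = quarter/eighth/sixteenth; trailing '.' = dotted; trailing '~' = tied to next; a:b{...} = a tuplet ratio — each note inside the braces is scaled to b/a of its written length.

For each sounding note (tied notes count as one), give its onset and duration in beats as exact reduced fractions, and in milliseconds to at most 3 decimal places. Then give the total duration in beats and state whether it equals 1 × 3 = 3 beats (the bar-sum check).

1) 0.0ms=0b +279.503ms=3/7b
2) 279.503ms=3/7b +279.503ms=3/7b
3) 559.006ms=6/7b +279.503ms=3/7b
4) 838.509ms=9/7b +279.503ms=3/7b
5) 1118.012ms=12/7b +559.006ms=6/7b
6) 1677.019ms=18/7b +279.503ms=3/7b
Σ=3b of 3 (92bpm 3/4) — PASS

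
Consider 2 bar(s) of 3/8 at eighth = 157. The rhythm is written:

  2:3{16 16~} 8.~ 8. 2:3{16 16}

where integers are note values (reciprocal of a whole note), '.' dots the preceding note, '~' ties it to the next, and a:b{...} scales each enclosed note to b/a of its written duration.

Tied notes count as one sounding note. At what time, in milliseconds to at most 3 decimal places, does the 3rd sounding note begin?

note 3 onset = 9/2b = 1719.745ms

1. 0.0ms @ 0 + 286.624ms (3/4)
2. 286.624ms @ 3/4 + 1433.121ms (15/4)
3. 1719.745ms @ 9/2 + 286.624ms (3/4)
4. 2006.369ms @ 21/4 + 286.624ms (3/4)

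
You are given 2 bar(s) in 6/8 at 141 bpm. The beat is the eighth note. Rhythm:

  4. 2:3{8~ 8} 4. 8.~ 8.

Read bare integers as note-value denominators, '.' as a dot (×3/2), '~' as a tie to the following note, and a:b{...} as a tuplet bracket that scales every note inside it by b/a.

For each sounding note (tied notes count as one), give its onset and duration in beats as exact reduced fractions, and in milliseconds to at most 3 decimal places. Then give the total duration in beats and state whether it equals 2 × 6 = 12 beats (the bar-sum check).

1) 0.0ms=0b +1276.596ms=3b
2) 1276.596ms=3b +1276.596ms=3b
3) 2553.191ms=6b +1276.596ms=3b
4) 3829.787ms=9b +1276.596ms=3b
Σ=12b of 12 (141bpm 6/8) — PASS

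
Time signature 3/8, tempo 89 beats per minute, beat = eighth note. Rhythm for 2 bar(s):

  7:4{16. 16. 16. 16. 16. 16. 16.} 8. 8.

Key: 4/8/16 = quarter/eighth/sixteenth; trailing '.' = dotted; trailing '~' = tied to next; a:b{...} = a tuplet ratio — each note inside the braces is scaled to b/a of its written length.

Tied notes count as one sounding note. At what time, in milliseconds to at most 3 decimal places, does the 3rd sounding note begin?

1. 0.0ms @ 0 + 288.925ms (3/7)
2. 288.925ms @ 3/7 + 288.925ms (3/7)
3. 577.849ms @ 6/7 + 288.925ms (3/7)
4. 866.774ms @ 9/7 + 288.925ms (3/7)
5. 1155.698ms @ 12/7 + 288.925ms (3/7)
6. 1444.623ms @ 15/7 + 288.925ms (3/7)
7. 1733.547ms @ 18/7 + 288.925ms (3/7)
8. 2022.472ms @ 3 + 1011.236ms (3/2)
9. 3033.708ms @ 9/2 + 1011.236ms (3/2)

note 3 onset = 6/7b = 577.849ms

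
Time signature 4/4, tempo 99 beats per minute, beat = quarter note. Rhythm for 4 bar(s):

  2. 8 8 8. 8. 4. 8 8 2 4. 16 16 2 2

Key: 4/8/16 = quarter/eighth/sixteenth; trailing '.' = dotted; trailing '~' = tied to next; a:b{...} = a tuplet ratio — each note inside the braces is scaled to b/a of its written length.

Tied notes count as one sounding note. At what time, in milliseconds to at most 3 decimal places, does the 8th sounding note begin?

note 8 onset = 15/2b = 4545.455ms

1. 0.0ms @ 0 + 1818.182ms (3)
2. 1818.182ms @ 3 + 303.03ms (1/2)
3. 2121.212ms @ 7/2 + 303.03ms (1/2)
4. 2424.242ms @ 4 + 454.545ms (3/4)
5. 2878.788ms @ 19/4 + 454.545ms (3/4)
6. 3333.333ms @ 11/2 + 909.091ms (3/2)
7. 4242.424ms @ 7 + 303.03ms (1/2)
8. 4545.455ms @ 15/2 + 303.03ms (1/2)
9. 4848.485ms @ 8 + 1212.121ms (2)
10. 6060.606ms @ 10 + 909.091ms (3/2)
11. 6969.697ms @ 23/2 + 151.515ms (1/4)
12. 7121.212ms @ 47/4 + 151.515ms (1/4)
13. 7272.727ms @ 12 + 1212.121ms (2)
14. 8484.848ms @ 14 + 1212.121ms (2)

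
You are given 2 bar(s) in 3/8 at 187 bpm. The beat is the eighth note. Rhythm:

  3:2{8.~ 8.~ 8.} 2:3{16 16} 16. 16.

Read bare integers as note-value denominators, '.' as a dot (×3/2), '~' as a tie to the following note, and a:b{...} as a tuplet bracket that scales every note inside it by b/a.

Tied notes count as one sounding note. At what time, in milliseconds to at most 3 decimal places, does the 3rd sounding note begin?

note 3 onset = 15/4b = 1203.209ms

1. 0.0ms @ 0 + 962.567ms (3)
2. 962.567ms @ 3 + 240.642ms (3/4)
3. 1203.209ms @ 15/4 + 240.642ms (3/4)
4. 1443.85ms @ 9/2 + 240.642ms (3/4)
5. 1684.492ms @ 21/4 + 240.642ms (3/4)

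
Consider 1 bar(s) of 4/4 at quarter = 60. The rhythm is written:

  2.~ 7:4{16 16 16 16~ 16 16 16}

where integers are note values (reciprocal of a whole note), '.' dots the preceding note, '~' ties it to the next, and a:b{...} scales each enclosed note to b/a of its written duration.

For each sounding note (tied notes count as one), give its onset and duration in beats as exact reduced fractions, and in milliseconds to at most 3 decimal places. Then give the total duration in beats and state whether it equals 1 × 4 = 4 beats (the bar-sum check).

1) 0.0ms=0b +3142.857ms=22/7b
2) 3142.857ms=22/7b +142.857ms=1/7b
3) 3285.714ms=23/7b +142.857ms=1/7b
4) 3428.571ms=24/7b +285.714ms=2/7b
5) 3714.286ms=26/7b +142.857ms=1/7b
6) 3857.143ms=27/7b +142.857ms=1/7b
Σ=4b of 4 (60bpm 4/4) — PASS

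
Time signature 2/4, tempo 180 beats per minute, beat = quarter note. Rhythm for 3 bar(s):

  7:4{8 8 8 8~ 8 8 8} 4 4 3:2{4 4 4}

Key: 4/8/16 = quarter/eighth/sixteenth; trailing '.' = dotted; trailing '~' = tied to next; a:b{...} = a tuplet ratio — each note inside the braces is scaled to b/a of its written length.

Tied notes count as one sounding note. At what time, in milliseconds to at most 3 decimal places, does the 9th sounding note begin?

note 9 onset = 4b = 1333.333ms

1. 0.0ms @ 0 + 95.238ms (2/7)
2. 95.238ms @ 2/7 + 95.238ms (2/7)
3. 190.476ms @ 4/7 + 95.238ms (2/7)
4. 285.714ms @ 6/7 + 190.476ms (4/7)
5. 476.19ms @ 10/7 + 95.238ms (2/7)
6. 571.429ms @ 12/7 + 95.238ms (2/7)
7. 666.667ms @ 2 + 333.333ms (1)
8. 1000.0ms @ 3 + 333.333ms (1)
9. 1333.333ms @ 4 + 222.222ms (2/3)
10. 1555.556ms @ 14/3 + 222.222ms (2/3)
11. 1777.778ms @ 16/3 + 222.222ms (2/3)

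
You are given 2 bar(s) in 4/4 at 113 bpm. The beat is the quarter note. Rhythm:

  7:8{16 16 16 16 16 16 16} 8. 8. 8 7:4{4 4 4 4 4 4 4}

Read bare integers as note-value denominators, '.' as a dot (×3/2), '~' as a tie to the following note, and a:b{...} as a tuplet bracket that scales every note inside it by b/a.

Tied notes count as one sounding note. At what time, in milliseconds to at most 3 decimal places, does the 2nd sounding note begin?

note 2 onset = 2/7b = 151.707ms

1. 0.0ms @ 0 + 151.707ms (2/7)
2. 151.707ms @ 2/7 + 151.707ms (2/7)
3. 303.413ms @ 4/7 + 151.707ms (2/7)
4. 455.12ms @ 6/7 + 151.707ms (2/7)
5. 606.827ms @ 8/7 + 151.707ms (2/7)
6. 758.534ms @ 10/7 + 151.707ms (2/7)
7. 910.24ms @ 12/7 + 151.707ms (2/7)
8. 1061.947ms @ 2 + 398.23ms (3/4)
9. 1460.177ms @ 11/4 + 398.23ms (3/4)
10. 1858.407ms @ 7/2 + 265.487ms (1/2)
11. 2123.894ms @ 4 + 303.413ms (4/7)
12. 2427.307ms @ 32/7 + 303.413ms (4/7)
13. 2730.721ms @ 36/7 + 303.413ms (4/7)
14. 3034.134ms @ 40/7 + 303.413ms (4/7)
15. 3337.547ms @ 44/7 + 303.413ms (4/7)
16. 3640.961ms @ 48/7 + 303.413ms (4/7)
17. 3944.374ms @ 52/7 + 303.413ms (4/7)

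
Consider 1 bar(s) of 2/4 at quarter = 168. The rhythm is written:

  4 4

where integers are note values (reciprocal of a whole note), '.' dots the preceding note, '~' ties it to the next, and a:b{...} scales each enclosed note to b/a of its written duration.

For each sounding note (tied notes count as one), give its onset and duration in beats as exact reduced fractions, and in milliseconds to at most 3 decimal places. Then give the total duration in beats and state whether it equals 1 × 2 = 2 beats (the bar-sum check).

1) 0.0ms=0b +357.143ms=1b
2) 357.143ms=1b +357.143ms=1b
Σ=2b of 2 (168bpm 2/4) — PASS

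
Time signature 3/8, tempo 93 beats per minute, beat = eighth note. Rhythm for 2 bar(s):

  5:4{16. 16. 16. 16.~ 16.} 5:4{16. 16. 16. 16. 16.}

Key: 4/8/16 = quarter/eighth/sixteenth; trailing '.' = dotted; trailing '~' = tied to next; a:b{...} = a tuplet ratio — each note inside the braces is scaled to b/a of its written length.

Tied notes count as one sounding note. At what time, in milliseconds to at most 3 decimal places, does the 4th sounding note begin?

1. 0.0ms @ 0 + 387.097ms (3/5)
2. 387.097ms @ 3/5 + 387.097ms (3/5)
3. 774.194ms @ 6/5 + 387.097ms (3/5)
4. 1161.29ms @ 9/5 + 774.194ms (6/5)
5. 1935.484ms @ 3 + 387.097ms (3/5)
6. 2322.581ms @ 18/5 + 387.097ms (3/5)
7. 2709.677ms @ 21/5 + 387.097ms (3/5)
8. 3096.774ms @ 24/5 + 387.097ms (3/5)
9. 3483.871ms @ 27/5 + 387.097ms (3/5)

note 4 onset = 9/5b = 1161.29ms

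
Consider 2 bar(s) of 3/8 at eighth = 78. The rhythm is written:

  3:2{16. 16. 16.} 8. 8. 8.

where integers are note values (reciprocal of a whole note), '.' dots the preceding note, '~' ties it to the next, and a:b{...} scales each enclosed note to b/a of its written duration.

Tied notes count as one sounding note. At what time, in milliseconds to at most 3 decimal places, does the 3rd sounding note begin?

1. 0.0ms @ 0 + 384.615ms (1/2)
2. 384.615ms @ 1/2 + 384.615ms (1/2)
3. 769.231ms @ 1 + 384.615ms (1/2)
4. 1153.846ms @ 3/2 + 1153.846ms (3/2)
5. 2307.692ms @ 3 + 1153.846ms (3/2)
6. 3461.538ms @ 9/2 + 1153.846ms (3/2)

note 3 onset = 1b = 769.231ms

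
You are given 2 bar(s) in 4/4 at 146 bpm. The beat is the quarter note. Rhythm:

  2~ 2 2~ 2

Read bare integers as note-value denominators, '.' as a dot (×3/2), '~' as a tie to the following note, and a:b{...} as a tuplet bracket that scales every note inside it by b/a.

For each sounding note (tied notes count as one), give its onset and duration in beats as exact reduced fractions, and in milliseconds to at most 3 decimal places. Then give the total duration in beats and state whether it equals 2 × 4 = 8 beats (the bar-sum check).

1) 0.0ms=0b +1643.836ms=4b
2) 1643.836ms=4b +1643.836ms=4b
Σ=8b of 8 (146bpm 4/4) — PASS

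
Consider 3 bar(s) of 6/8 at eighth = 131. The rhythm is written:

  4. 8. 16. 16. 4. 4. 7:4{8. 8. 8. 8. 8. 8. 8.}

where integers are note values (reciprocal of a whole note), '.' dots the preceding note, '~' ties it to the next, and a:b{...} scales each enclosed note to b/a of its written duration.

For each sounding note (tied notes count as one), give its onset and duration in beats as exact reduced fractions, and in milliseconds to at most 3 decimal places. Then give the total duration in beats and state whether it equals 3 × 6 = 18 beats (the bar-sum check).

1) 0.0ms=0b +1374.046ms=3b
2) 1374.046ms=3b +687.023ms=3/2b
3) 2061.069ms=9/2b +343.511ms=3/4b
4) 2404.58ms=21/4b +343.511ms=3/4b
5) 2748.092ms=6b +1374.046ms=3b
6) 4122.137ms=9b +1374.046ms=3b
7) 5496.183ms=12b +392.585ms=6/7b
8) 5888.768ms=90/7b +392.585ms=6/7b
9) 6281.352ms=96/7b +392.585ms=6/7b
10) 6673.937ms=102/7b +392.585ms=6/7b
11) 7066.521ms=108/7b +392.585ms=6/7b
12) 7459.106ms=114/7b +392.585ms=6/7b
13) 7851.69ms=120/7b +392.585ms=6/7b
Σ=18b of 18 (131bpm 6/8) — PASS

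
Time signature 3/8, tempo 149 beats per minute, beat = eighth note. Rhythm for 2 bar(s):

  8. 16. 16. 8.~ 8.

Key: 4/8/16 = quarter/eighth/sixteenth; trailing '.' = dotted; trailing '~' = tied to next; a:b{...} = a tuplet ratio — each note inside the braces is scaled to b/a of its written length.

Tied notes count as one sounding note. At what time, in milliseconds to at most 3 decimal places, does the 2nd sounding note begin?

1. 0.0ms @ 0 + 604.027ms (3/2)
2. 604.027ms @ 3/2 + 302.013ms (3/4)
3. 906.04ms @ 9/4 + 302.013ms (3/4)
4. 1208.054ms @ 3 + 1208.054ms (3)

note 2 onset = 3/2b = 604.027ms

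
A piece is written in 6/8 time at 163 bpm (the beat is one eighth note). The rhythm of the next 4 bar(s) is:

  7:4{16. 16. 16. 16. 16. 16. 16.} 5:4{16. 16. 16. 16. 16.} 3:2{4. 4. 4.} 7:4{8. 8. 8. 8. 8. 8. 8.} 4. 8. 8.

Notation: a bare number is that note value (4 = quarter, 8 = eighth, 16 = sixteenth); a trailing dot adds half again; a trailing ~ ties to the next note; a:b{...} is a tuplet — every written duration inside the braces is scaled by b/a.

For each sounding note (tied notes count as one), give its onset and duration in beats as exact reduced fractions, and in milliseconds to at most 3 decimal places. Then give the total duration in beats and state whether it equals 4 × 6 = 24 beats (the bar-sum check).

1) 0.0ms=0b +157.756ms=3/7b
2) 157.756ms=3/7b +157.756ms=3/7b
3) 315.513ms=6/7b +157.756ms=3/7b
4) 473.269ms=9/7b +157.756ms=3/7b
5) 631.025ms=12/7b +157.756ms=3/7b
6) 788.782ms=15/7b +157.756ms=3/7b
7) 946.538ms=18/7b +157.756ms=3/7b
8) 1104.294ms=3b +220.859ms=3/5b
9) 1325.153ms=18/5b +220.859ms=3/5b
10) 1546.012ms=21/5b +220.859ms=3/5b
11) 1766.871ms=24/5b +220.859ms=3/5b
12) 1987.73ms=27/5b +220.859ms=3/5b
13) 2208.589ms=6b +736.196ms=2b
14) 2944.785ms=8b +736.196ms=2b
15) 3680.982ms=10b +736.196ms=2b
16) 4417.178ms=12b +315.513ms=6/7b
17) 4732.691ms=90/7b +315.513ms=6/7b
18) 5048.203ms=96/7b +315.513ms=6/7b
19) 5363.716ms=102/7b +315.513ms=6/7b
20) 5679.229ms=108/7b +315.513ms=6/7b
21) 5994.741ms=114/7b +315.513ms=6/7b
22) 6310.254ms=120/7b +315.513ms=6/7b
23) 6625.767ms=18b +1104.294ms=3b
24) 7730.061ms=21b +552.147ms=3/2b
25) 8282.209ms=45/2b +552.147ms=3/2b
Σ=24b of 24 (163bpm 6/8) — PASS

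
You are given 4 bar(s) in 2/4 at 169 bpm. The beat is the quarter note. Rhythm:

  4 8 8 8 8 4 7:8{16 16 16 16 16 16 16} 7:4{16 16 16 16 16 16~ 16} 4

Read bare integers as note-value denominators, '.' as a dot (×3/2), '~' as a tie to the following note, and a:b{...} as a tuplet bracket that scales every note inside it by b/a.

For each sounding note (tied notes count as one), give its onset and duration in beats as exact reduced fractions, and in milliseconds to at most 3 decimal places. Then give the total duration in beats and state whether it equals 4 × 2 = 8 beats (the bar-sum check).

1) 0.0ms=0b +355.03ms=1b
2) 355.03ms=1b +177.515ms=1/2b
3) 532.544ms=3/2b +177.515ms=1/2b
4) 710.059ms=2b +177.515ms=1/2b
5) 887.574ms=5/2b +177.515ms=1/2b
6) 1065.089ms=3b +355.03ms=1b
7) 1420.118ms=4b +101.437ms=2/7b
8) 1521.555ms=30/7b +101.437ms=2/7b
9) 1622.992ms=32/7b +101.437ms=2/7b
10) 1724.429ms=34/7b +101.437ms=2/7b
11) 1825.866ms=36/7b +101.437ms=2/7b
12) 1927.303ms=38/7b +101.437ms=2/7b
13) 2028.74ms=40/7b +101.437ms=2/7b
14) 2130.178ms=6b +50.719ms=1/7b
15) 2180.896ms=43/7b +50.719ms=1/7b
16) 2231.615ms=44/7b +50.719ms=1/7b
17) 2282.333ms=45/7b +50.719ms=1/7b
18) 2333.052ms=46/7b +50.719ms=1/7b
19) 2383.77ms=47/7b +101.437ms=2/7b
20) 2485.207ms=7b +355.03ms=1b
Σ=8b of 8 (169bpm 2/4) — PASS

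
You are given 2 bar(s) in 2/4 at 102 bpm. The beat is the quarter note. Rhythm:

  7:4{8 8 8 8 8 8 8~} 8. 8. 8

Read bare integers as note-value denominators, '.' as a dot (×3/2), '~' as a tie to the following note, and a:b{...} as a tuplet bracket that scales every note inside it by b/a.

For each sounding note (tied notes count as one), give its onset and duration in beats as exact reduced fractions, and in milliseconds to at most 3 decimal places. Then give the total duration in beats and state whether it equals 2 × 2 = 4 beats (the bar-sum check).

1) 0.0ms=0b +168.067ms=2/7b
2) 168.067ms=2/7b +168.067ms=2/7b
3) 336.134ms=4/7b +168.067ms=2/7b
4) 504.202ms=6/7b +168.067ms=2/7b
5) 672.269ms=8/7b +168.067ms=2/7b
6) 840.336ms=10/7b +168.067ms=2/7b
7) 1008.403ms=12/7b +609.244ms=29/28b
8) 1617.647ms=11/4b +441.176ms=3/4b
9) 2058.824ms=7/2b +294.118ms=1/2b
Σ=4b of 4 (102bpm 2/4) — PASS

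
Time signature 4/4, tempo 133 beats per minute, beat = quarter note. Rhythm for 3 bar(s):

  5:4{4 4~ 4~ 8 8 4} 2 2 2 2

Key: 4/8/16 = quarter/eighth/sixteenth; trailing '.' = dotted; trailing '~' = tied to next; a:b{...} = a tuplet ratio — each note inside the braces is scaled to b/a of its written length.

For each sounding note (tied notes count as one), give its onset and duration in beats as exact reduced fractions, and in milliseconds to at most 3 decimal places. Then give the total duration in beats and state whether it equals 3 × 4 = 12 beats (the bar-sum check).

1) 0.0ms=0b +360.902ms=4/5b
2) 360.902ms=4/5b +902.256ms=2b
3) 1263.158ms=14/5b +180.451ms=2/5b
4) 1443.609ms=16/5b +360.902ms=4/5b
5) 1804.511ms=4b +902.256ms=2b
6) 2706.767ms=6b +902.256ms=2b
7) 3609.023ms=8b +902.256ms=2b
8) 4511.278ms=10b +902.256ms=2b
Σ=12b of 12 (133bpm 4/4) — PASS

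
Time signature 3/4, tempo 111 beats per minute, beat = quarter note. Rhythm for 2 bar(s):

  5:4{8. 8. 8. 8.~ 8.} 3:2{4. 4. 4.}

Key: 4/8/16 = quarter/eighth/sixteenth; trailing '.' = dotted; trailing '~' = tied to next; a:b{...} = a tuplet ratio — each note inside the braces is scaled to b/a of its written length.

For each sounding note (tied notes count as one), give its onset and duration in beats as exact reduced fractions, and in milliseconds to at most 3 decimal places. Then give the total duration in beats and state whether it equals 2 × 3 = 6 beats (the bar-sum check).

1) 0.0ms=0b +324.324ms=3/5b
2) 324.324ms=3/5b +324.324ms=3/5b
3) 648.649ms=6/5b +324.324ms=3/5b
4) 972.973ms=9/5b +648.649ms=6/5b
5) 1621.622ms=3b +540.541ms=1b
6) 2162.162ms=4b +540.541ms=1b
7) 2702.703ms=5b +540.541ms=1b
Σ=6b of 6 (111bpm 3/4) — PASS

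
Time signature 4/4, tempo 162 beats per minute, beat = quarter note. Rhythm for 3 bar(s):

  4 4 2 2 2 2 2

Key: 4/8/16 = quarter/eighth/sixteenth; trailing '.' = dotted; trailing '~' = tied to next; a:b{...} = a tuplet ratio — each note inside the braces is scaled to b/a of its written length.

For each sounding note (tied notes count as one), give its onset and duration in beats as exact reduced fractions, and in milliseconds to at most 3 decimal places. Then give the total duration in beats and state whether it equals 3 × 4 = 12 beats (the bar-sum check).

1) 0.0ms=0b +370.37ms=1b
2) 370.37ms=1b +370.37ms=1b
3) 740.741ms=2b +740.741ms=2b
4) 1481.481ms=4b +740.741ms=2b
5) 2222.222ms=6b +740.741ms=2b
6) 2962.963ms=8b +740.741ms=2b
7) 3703.704ms=10b +740.741ms=2b
Σ=12b of 12 (162bpm 4/4) — PASS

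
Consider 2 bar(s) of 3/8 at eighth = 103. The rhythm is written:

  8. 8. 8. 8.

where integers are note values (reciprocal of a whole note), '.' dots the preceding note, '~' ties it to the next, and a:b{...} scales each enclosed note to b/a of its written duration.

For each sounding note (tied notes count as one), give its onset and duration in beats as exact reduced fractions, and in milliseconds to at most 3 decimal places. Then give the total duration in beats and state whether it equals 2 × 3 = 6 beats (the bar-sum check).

1) 0.0ms=0b +873.786ms=3/2b
2) 873.786ms=3/2b +873.786ms=3/2b
3) 1747.573ms=3b +873.786ms=3/2b
4) 2621.359ms=9/2b +873.786ms=3/2b
Σ=6b of 6 (103bpm 3/8) — PASS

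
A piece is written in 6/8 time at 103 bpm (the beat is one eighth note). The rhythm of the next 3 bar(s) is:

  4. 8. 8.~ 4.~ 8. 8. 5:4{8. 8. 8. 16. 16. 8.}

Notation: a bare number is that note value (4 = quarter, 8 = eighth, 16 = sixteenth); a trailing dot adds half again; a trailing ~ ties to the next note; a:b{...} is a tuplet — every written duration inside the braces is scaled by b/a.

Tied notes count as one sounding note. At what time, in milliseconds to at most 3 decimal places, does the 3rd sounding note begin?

note 3 onset = 9/2b = 2621.359ms

1. 0.0ms @ 0 + 1747.573ms (3)
2. 1747.573ms @ 3 + 873.786ms (3/2)
3. 2621.359ms @ 9/2 + 3495.146ms (6)
4. 6116.505ms @ 21/2 + 873.786ms (3/2)
5. 6990.291ms @ 12 + 699.029ms (6/5)
6. 7689.32ms @ 66/5 + 699.029ms (6/5)
7. 8388.35ms @ 72/5 + 699.029ms (6/5)
8. 9087.379ms @ 78/5 + 349.515ms (3/5)
9. 9436.893ms @ 81/5 + 349.515ms (3/5)
10. 9786.408ms @ 84/5 + 699.029ms (6/5)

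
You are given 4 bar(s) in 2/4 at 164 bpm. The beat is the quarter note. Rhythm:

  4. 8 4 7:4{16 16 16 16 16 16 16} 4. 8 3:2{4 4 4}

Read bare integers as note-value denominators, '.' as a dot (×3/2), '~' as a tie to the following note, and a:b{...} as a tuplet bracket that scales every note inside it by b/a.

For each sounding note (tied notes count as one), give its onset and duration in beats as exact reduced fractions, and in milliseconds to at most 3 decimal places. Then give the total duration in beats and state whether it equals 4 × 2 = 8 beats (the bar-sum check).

1) 0.0ms=0b +548.78ms=3/2b
2) 548.78ms=3/2b +182.927ms=1/2b
3) 731.707ms=2b +365.854ms=1b
4) 1097.561ms=3b +52.265ms=1/7b
5) 1149.826ms=22/7b +52.265ms=1/7b
6) 1202.091ms=23/7b +52.265ms=1/7b
7) 1254.355ms=24/7b +52.265ms=1/7b
8) 1306.62ms=25/7b +52.265ms=1/7b
9) 1358.885ms=26/7b +52.265ms=1/7b
10) 1411.15ms=27/7b +52.265ms=1/7b
11) 1463.415ms=4b +548.78ms=3/2b
12) 2012.195ms=11/2b +182.927ms=1/2b
13) 2195.122ms=6b +243.902ms=2/3b
14) 2439.024ms=20/3b +243.902ms=2/3b
15) 2682.927ms=22/3b +243.902ms=2/3b
Σ=8b of 8 (164bpm 2/4) — PASS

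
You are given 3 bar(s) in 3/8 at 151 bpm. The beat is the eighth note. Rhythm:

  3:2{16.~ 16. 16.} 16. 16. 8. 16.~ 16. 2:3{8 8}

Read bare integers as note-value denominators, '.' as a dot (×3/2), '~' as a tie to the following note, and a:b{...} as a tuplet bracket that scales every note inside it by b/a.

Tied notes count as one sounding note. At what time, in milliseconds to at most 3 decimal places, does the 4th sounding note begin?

note 4 onset = 9/4b = 894.04ms

1. 0.0ms @ 0 + 397.351ms (1)
2. 397.351ms @ 1 + 198.675ms (1/2)
3. 596.026ms @ 3/2 + 298.013ms (3/4)
4. 894.04ms @ 9/4 + 298.013ms (3/4)
5. 1192.053ms @ 3 + 596.026ms (3/2)
6. 1788.079ms @ 9/2 + 596.026ms (3/2)
7. 2384.106ms @ 6 + 596.026ms (3/2)
8. 2980.132ms @ 15/2 + 596.026ms (3/2)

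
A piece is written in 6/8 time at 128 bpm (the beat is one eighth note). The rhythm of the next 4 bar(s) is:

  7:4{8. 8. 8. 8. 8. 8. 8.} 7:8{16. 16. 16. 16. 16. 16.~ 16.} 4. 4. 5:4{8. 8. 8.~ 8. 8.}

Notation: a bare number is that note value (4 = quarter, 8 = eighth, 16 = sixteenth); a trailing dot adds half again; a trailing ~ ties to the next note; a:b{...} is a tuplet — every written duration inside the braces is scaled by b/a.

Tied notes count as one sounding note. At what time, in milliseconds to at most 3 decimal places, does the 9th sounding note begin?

1. 0.0ms @ 0 + 401.786ms (6/7)
2. 401.786ms @ 6/7 + 401.786ms (6/7)
3. 803.571ms @ 12/7 + 401.786ms (6/7)
4. 1205.357ms @ 18/7 + 401.786ms (6/7)
5. 1607.143ms @ 24/7 + 401.786ms (6/7)
6. 2008.929ms @ 30/7 + 401.786ms (6/7)
7. 2410.714ms @ 36/7 + 401.786ms (6/7)
8. 2812.5ms @ 6 + 401.786ms (6/7)
9. 3214.286ms @ 48/7 + 401.786ms (6/7)
10. 3616.071ms @ 54/7 + 401.786ms (6/7)
11. 4017.857ms @ 60/7 + 401.786ms (6/7)
12. 4419.643ms @ 66/7 + 401.786ms (6/7)
13. 4821.429ms @ 72/7 + 803.571ms (12/7)
14. 5625.0ms @ 12 + 1406.25ms (3)
15. 7031.25ms @ 15 + 1406.25ms (3)
16. 8437.5ms @ 18 + 562.5ms (6/5)
17. 9000.0ms @ 96/5 + 562.5ms (6/5)
18. 9562.5ms @ 102/5 + 1125.0ms (12/5)
19. 10687.5ms @ 114/5 + 562.5ms (6/5)

note 9 onset = 48/7b = 3214.286ms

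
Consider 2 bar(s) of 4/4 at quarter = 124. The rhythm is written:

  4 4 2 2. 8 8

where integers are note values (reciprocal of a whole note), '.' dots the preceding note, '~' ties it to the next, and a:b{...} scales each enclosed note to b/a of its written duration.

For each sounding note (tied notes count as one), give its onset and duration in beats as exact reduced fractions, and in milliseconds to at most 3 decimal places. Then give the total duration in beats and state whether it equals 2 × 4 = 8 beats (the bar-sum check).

1) 0.0ms=0b +483.871ms=1b
2) 483.871ms=1b +483.871ms=1b
3) 967.742ms=2b +967.742ms=2b
4) 1935.484ms=4b +1451.613ms=3b
5) 3387.097ms=7b +241.935ms=1/2b
6) 3629.032ms=15/2b +241.935ms=1/2b
Σ=8b of 8 (124bpm 4/4) — PASS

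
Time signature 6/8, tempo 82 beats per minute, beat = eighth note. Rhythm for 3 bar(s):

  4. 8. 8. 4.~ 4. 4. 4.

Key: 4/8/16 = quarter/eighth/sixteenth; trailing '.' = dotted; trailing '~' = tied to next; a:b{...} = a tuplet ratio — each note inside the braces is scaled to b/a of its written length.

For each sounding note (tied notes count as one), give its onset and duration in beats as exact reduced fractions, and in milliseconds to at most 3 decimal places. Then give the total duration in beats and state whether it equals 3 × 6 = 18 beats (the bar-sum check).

1) 0.0ms=0b +2195.122ms=3b
2) 2195.122ms=3b +1097.561ms=3/2b
3) 3292.683ms=9/2b +1097.561ms=3/2b
4) 4390.244ms=6b +4390.244ms=6b
5) 8780.488ms=12b +2195.122ms=3b
6) 10975.61ms=15b +2195.122ms=3b
Σ=18b of 18 (82bpm 6/8) — PASS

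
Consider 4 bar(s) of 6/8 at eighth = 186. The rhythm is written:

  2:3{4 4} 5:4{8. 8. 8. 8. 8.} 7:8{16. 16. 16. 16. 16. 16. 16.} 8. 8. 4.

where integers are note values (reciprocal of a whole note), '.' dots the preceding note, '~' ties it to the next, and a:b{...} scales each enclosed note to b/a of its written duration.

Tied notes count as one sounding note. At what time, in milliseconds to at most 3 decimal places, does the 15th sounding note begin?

1. 0.0ms @ 0 + 967.742ms (3)
2. 967.742ms @ 3 + 967.742ms (3)
3. 1935.484ms @ 6 + 387.097ms (6/5)
4. 2322.581ms @ 36/5 + 387.097ms (6/5)
5. 2709.677ms @ 42/5 + 387.097ms (6/5)
6. 3096.774ms @ 48/5 + 387.097ms (6/5)
7. 3483.871ms @ 54/5 + 387.097ms (6/5)
8. 3870.968ms @ 12 + 276.498ms (6/7)
9. 4147.465ms @ 90/7 + 276.498ms (6/7)
10. 4423.963ms @ 96/7 + 276.498ms (6/7)
11. 4700.461ms @ 102/7 + 276.498ms (6/7)
12. 4976.959ms @ 108/7 + 276.498ms (6/7)
13. 5253.456ms @ 114/7 + 276.498ms (6/7)
14. 5529.954ms @ 120/7 + 276.498ms (6/7)
15. 5806.452ms @ 18 + 483.871ms (3/2)
16. 6290.323ms @ 39/2 + 483.871ms (3/2)
17. 6774.194ms @ 21 + 967.742ms (3)

note 15 onset = 18b = 5806.452ms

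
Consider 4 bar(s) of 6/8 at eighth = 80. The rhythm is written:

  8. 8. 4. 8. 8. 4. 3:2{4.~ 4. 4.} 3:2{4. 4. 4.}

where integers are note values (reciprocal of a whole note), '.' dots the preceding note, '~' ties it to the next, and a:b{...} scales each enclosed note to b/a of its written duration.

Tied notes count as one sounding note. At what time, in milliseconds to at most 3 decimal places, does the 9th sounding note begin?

1. 0.0ms @ 0 + 1125.0ms (3/2)
2. 1125.0ms @ 3/2 + 1125.0ms (3/2)
3. 2250.0ms @ 3 + 2250.0ms (3)
4. 4500.0ms @ 6 + 1125.0ms (3/2)
5. 5625.0ms @ 15/2 + 1125.0ms (3/2)
6. 6750.0ms @ 9 + 2250.0ms (3)
7. 9000.0ms @ 12 + 3000.0ms (4)
8. 12000.0ms @ 16 + 1500.0ms (2)
9. 13500.0ms @ 18 + 1500.0ms (2)
10. 15000.0ms @ 20 + 1500.0ms (2)
11. 16500.0ms @ 22 + 1500.0ms (2)

note 9 onset = 18b = 13500.0ms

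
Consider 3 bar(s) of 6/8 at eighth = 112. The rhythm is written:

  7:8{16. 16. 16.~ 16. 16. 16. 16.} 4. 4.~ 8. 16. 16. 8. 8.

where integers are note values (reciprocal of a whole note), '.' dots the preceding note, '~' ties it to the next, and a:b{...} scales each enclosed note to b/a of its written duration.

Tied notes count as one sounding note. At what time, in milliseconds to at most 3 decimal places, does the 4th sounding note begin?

1. 0.0ms @ 0 + 459.184ms (6/7)
2. 459.184ms @ 6/7 + 459.184ms (6/7)
3. 918.367ms @ 12/7 + 918.367ms (12/7)
4. 1836.735ms @ 24/7 + 459.184ms (6/7)
5. 2295.918ms @ 30/7 + 459.184ms (6/7)
6. 2755.102ms @ 36/7 + 459.184ms (6/7)
7. 3214.286ms @ 6 + 1607.143ms (3)
8. 4821.429ms @ 9 + 2410.714ms (9/2)
9. 7232.143ms @ 27/2 + 401.786ms (3/4)
10. 7633.929ms @ 57/4 + 401.786ms (3/4)
11. 8035.714ms @ 15 + 803.571ms (3/2)
12. 8839.286ms @ 33/2 + 803.571ms (3/2)

note 4 onset = 24/7b = 1836.735ms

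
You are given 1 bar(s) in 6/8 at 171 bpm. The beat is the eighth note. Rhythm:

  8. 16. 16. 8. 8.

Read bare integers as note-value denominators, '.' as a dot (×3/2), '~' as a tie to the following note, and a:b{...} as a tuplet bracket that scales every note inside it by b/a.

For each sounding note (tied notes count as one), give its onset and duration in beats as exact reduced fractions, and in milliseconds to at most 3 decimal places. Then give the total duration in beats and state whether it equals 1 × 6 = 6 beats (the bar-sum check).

1) 0.0ms=0b +526.316ms=3/2b
2) 526.316ms=3/2b +263.158ms=3/4b
3) 789.474ms=9/4b +263.158ms=3/4b
4) 1052.632ms=3b +526.316ms=3/2b
5) 1578.947ms=9/2b +526.316ms=3/2b
Σ=6b of 6 (171bpm 6/8) — PASS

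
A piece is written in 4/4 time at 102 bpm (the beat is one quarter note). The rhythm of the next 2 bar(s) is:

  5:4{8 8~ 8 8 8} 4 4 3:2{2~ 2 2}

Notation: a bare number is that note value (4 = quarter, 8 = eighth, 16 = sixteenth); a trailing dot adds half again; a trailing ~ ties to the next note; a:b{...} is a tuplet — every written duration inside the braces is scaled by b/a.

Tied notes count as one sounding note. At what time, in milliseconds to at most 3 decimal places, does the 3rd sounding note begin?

1. 0.0ms @ 0 + 235.294ms (2/5)
2. 235.294ms @ 2/5 + 470.588ms (4/5)
3. 705.882ms @ 6/5 + 235.294ms (2/5)
4. 941.176ms @ 8/5 + 235.294ms (2/5)
5. 1176.471ms @ 2 + 588.235ms (1)
6. 1764.706ms @ 3 + 588.235ms (1)
7. 2352.941ms @ 4 + 1568.627ms (8/3)
8. 3921.569ms @ 20/3 + 784.314ms (4/3)

note 3 onset = 6/5b = 705.882ms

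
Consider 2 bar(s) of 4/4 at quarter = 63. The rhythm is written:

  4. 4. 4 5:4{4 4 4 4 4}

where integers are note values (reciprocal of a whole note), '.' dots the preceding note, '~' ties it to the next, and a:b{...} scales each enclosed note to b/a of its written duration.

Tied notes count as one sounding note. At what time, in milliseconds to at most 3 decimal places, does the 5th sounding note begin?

1. 0.0ms @ 0 + 1428.571ms (3/2)
2. 1428.571ms @ 3/2 + 1428.571ms (3/2)
3. 2857.143ms @ 3 + 952.381ms (1)
4. 3809.524ms @ 4 + 761.905ms (4/5)
5. 4571.429ms @ 24/5 + 761.905ms (4/5)
6. 5333.333ms @ 28/5 + 761.905ms (4/5)
7. 6095.238ms @ 32/5 + 761.905ms (4/5)
8. 6857.143ms @ 36/5 + 761.905ms (4/5)

note 5 onset = 24/5b = 4571.429ms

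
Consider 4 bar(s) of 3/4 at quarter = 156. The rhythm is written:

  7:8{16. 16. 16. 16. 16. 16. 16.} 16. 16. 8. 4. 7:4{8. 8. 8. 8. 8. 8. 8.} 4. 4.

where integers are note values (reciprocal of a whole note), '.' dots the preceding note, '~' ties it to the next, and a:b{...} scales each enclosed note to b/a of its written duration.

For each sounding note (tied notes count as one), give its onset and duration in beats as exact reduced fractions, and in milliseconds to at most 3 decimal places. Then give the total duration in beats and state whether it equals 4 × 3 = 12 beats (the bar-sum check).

1) 0.0ms=0b +164.835ms=3/7b
2) 164.835ms=3/7b +164.835ms=3/7b
3) 329.67ms=6/7b +164.835ms=3/7b
4) 494.505ms=9/7b +164.835ms=3/7b
5) 659.341ms=12/7b +164.835ms=3/7b
6) 824.176ms=15/7b +164.835ms=3/7b
7) 989.011ms=18/7b +164.835ms=3/7b
8) 1153.846ms=3b +144.231ms=3/8b
9) 1298.077ms=27/8b +144.231ms=3/8b
10) 1442.308ms=15/4b +288.462ms=3/4b
11) 1730.769ms=9/2b +576.923ms=3/2b
12) 2307.692ms=6b +164.835ms=3/7b
13) 2472.527ms=45/7b +164.835ms=3/7b
14) 2637.363ms=48/7b +164.835ms=3/7b
15) 2802.198ms=51/7b +164.835ms=3/7b
16) 2967.033ms=54/7b +164.835ms=3/7b
17) 3131.868ms=57/7b +164.835ms=3/7b
18) 3296.703ms=60/7b +164.835ms=3/7b
19) 3461.538ms=9b +576.923ms=3/2b
20) 4038.462ms=21/2b +576.923ms=3/2b
Σ=12b of 12 (156bpm 3/4) — PASS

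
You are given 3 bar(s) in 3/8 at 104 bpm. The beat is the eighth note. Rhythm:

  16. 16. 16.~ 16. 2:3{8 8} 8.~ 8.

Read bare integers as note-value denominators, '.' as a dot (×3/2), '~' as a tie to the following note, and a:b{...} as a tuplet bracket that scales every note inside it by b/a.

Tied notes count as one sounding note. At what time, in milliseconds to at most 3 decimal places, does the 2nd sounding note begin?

note 2 onset = 3/4b = 432.692ms

1. 0.0ms @ 0 + 432.692ms (3/4)
2. 432.692ms @ 3/4 + 432.692ms (3/4)
3. 865.385ms @ 3/2 + 865.385ms (3/2)
4. 1730.769ms @ 3 + 865.385ms (3/2)
5. 2596.154ms @ 9/2 + 865.385ms (3/2)
6. 3461.538ms @ 6 + 1730.769ms (3)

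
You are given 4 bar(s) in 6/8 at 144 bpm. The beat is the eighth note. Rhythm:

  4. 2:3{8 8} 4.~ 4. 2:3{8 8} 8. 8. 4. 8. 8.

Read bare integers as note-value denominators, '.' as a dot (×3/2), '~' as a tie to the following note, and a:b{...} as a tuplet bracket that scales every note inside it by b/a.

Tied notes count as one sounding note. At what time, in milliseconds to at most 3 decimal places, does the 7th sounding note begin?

note 7 onset = 15b = 6250.0ms

1. 0.0ms @ 0 + 1250.0ms (3)
2. 1250.0ms @ 3 + 625.0ms (3/2)
3. 1875.0ms @ 9/2 + 625.0ms (3/2)
4. 2500.0ms @ 6 + 2500.0ms (6)
5. 5000.0ms @ 12 + 625.0ms (3/2)
6. 5625.0ms @ 27/2 + 625.0ms (3/2)
7. 6250.0ms @ 15 + 625.0ms (3/2)
8. 6875.0ms @ 33/2 + 625.0ms (3/2)
9. 7500.0ms @ 18 + 1250.0ms (3)
10. 8750.0ms @ 21 + 625.0ms (3/2)
11. 9375.0ms @ 45/2 + 625.0ms (3/2)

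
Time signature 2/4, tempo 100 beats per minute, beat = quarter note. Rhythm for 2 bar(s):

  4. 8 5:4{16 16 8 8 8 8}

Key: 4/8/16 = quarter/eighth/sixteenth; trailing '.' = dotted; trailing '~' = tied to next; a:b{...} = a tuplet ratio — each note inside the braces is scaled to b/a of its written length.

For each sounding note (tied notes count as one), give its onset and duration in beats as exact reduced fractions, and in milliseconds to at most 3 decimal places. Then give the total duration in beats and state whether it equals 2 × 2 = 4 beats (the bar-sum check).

1) 0.0ms=0b +900.0ms=3/2b
2) 900.0ms=3/2b +300.0ms=1/2b
3) 1200.0ms=2b +120.0ms=1/5b
4) 1320.0ms=11/5b +120.0ms=1/5b
5) 1440.0ms=12/5b +240.0ms=2/5b
6) 1680.0ms=14/5b +240.0ms=2/5b
7) 1920.0ms=16/5b +240.0ms=2/5b
8) 2160.0ms=18/5b +240.0ms=2/5b
Σ=4b of 4 (100bpm 2/4) — PASS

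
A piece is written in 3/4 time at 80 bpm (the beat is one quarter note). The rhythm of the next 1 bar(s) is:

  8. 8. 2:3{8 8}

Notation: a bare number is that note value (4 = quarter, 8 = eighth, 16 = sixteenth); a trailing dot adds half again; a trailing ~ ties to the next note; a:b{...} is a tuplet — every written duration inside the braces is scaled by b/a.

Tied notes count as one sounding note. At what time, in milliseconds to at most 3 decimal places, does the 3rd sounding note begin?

note 3 onset = 3/2b = 1125.0ms

1. 0.0ms @ 0 + 562.5ms (3/4)
2. 562.5ms @ 3/4 + 562.5ms (3/4)
3. 1125.0ms @ 3/2 + 562.5ms (3/4)
4. 1687.5ms @ 9/4 + 562.5ms (3/4)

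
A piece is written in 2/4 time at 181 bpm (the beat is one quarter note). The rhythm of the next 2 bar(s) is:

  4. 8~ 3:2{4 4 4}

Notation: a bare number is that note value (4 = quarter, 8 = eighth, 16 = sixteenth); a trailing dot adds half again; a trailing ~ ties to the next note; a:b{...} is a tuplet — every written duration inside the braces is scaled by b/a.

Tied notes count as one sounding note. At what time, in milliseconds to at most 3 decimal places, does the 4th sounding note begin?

1. 0.0ms @ 0 + 497.238ms (3/2)
2. 497.238ms @ 3/2 + 386.74ms (7/6)
3. 883.978ms @ 8/3 + 220.994ms (2/3)
4. 1104.972ms @ 10/3 + 220.994ms (2/3)

note 4 onset = 10/3b = 1104.972ms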